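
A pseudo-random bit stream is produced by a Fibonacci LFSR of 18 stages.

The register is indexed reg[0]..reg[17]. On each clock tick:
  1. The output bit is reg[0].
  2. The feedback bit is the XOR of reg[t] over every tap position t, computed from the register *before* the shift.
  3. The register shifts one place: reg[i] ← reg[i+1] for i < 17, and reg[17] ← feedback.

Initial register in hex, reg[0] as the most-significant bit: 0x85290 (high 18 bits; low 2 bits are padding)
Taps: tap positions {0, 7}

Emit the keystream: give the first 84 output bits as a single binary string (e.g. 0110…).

step | reg (before) | out | fb
   0 | 100001010010100100 | 1 | 0
   1 | 000010100101001000 | 0 | 0
   2 | 000101001010010000 | 0 | 0
   3 | 001010010100100000 | 0 | 1
   4 | 010100101001000001 | 0 | 0
   5 | 101001010010000010 | 1 | 0
   6 | 010010100100000100 | 0 | 0
   7 | 100101001000001000 | 1 | 1
   8 | 001010010000010001 | 0 | 1
   9 | 010100100000100011 | 0 | 0
  10 | 101001000001000110 | 1 | 1
  11 | 010010000010001101 | 0 | 0
  12 | 100100000100011010 | 1 | 1
  13 | 001000001000110101 | 0 | 0
  14 | 010000010001101010 | 0 | 1
  15 | 100000100011010101 | 1 | 1
  16 | 000001000110101011 | 0 | 0
  17 | 000010001101010110 | 0 | 0
  18 | 000100011010101100 | 0 | 1
  19 | 001000110101011001 | 0 | 1
  20 | 010001101010110011 | 0 | 0
  21 | 100011010101100110 | 1 | 0
  22 | 000110101011001100 | 0 | 0
  23 | 001101010110011000 | 0 | 1
  24 | 011010101100110001 | 0 | 0
  25 | 110101011001100010 | 1 | 0
  26 | 101010110011000100 | 1 | 0
  27 | 010101100110001000 | 0 | 0
  28 | 101011001100010000 | 1 | 1
  29 | 010110011000100001 | 0 | 1
  30 | 101100110001000011 | 1 | 0
  31 | 011001100010000110 | 0 | 0
  32 | 110011000100001100 | 1 | 1
  33 | 100110001000011001 | 1 | 1
  34 | 001100010000110011 | 0 | 1
  35 | 011000100001100111 | 0 | 0
  36 | 110001000011001110 | 1 | 1
  37 | 100010000110011101 | 1 | 1
  38 | 000100001100111011 | 0 | 0
  39 | 001000011001110110 | 0 | 1
  40 | 010000110011101101 | 0 | 1
  41 | 100001100111011011 | 1 | 1
  42 | 000011001110110111 | 0 | 0
  43 | 000110011101101110 | 0 | 1
  44 | 001100111011011101 | 0 | 1
  45 | 011001110110111011 | 0 | 1
  46 | 110011101101110111 | 1 | 1
  47 | 100111011011101111 | 1 | 0
  48 | 001110110111011110 | 0 | 1
  49 | 011101101110111101 | 0 | 0
  50 | 111011011101111010 | 1 | 0
  51 | 110110111011110100 | 1 | 0
  52 | 101101110111101000 | 1 | 0
  53 | 011011101111010000 | 0 | 0
  54 | 110111011110100000 | 1 | 0
  55 | 101110111101000000 | 1 | 0
  56 | 011101111010000000 | 0 | 1
  57 | 111011110100000001 | 1 | 0
  58 | 110111101000000010 | 1 | 1
  59 | 101111010000000101 | 1 | 0
  60 | 011110100000001010 | 0 | 0
  61 | 111101000000010100 | 1 | 1
  62 | 111010000000101001 | 1 | 1
  63 | 110100000001010011 | 1 | 1
  64 | 101000000010100111 | 1 | 1
  65 | 010000000101001111 | 0 | 0
  66 | 100000001010011110 | 1 | 1
  67 | 000000010100111101 | 0 | 1
  68 | 000000101001111011 | 0 | 0
  69 | 000001010011110110 | 0 | 1
  70 | 000010100111101101 | 0 | 0
  71 | 000101001111011010 | 0 | 0
  72 | 001010011110110100 | 0 | 1
  73 | 010100111101101001 | 0 | 1
  74 | 101001111011010011 | 1 | 0
  75 | 010011110110100110 | 0 | 1
  76 | 100111101101001101 | 1 | 1
  77 | 001111011010011011 | 0 | 1
  78 | 011110110100110111 | 0 | 1
  79 | 111101101001101111 | 1 | 1
  80 | 111011010011011111 | 1 | 0
  81 | 110110100110111110 | 1 | 1
  82 | 101101001101111101 | 1 | 1
  83 | 011010011011111011 | 0 | 1

100001010010100100000100011010101100110001000011001110110111011110100000001010011110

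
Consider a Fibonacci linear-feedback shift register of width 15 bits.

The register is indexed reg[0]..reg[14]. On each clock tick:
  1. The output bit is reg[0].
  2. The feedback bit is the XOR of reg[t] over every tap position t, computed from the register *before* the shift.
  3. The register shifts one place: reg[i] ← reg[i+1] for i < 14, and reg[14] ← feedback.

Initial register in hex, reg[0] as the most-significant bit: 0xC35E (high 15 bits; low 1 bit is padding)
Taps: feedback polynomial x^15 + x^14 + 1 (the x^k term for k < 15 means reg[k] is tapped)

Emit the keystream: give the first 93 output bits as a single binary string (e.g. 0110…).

tick  register→output (feedback)
  0  110000110101111→1 (0)
  1  100001101011110→1 (1)
  2  000011010111101→0 (1)
  3  000110101111011→0 (1)
  4  001101011110111→0 (1)
  5  011010111101111→0 (1)
  6  110101111011111→1 (0)
  7  101011110111110→1 (1)
  8  010111101111101→0 (1)
  9  101111011111011→1 (0)
 10  011110111110110→0 (0)
 11  111101111101100→1 (1)
 12  111011111011001→1 (0)
 13  110111110110010→1 (1)
 14  101111101100101→1 (0)
 15  011111011001010→0 (0)
 16  111110110010100→1 (1)
 17  111101100101001→1 (0)
 18  111011001010010→1 (1)
 19  110110010100101→1 (0)
 20  101100101001010→1 (1)
 21  011001010010101→0 (1)
 22  110010100101011→1 (0)
 23  100101001010110→1 (1)
 24  001010010101101→0 (1)
 25  010100101011011→0 (1)
 26  101001010110111→1 (0)
 27  010010101101110→0 (0)
 28  100101011011100→1 (1)
 29  001010110111001→0 (1)
 30  010101101110011→0 (1)
 31  101011011100111→1 (0)
 32  010110111001110→0 (0)
 33  101101110011100→1 (1)
 34  011011100111001→0 (1)
 35  110111001110011→1 (0)
 36  101110011100110→1 (1)
 37  011100111001101→0 (1)
 38  111001110011011→1 (0)
 39  110011100110110→1 (1)
 40  100111001101101→1 (0)
 41  001110011011010→0 (0)
 42  011100110110100→0 (0)
 43  111001101101000→1 (1)
 44  110011011010001→1 (0)
 45  100110110100010→1 (1)
 46  001101101000101→0 (1)
 47  011011010001011→0 (1)
 48  110110100010111→1 (0)
 49  101101000101110→1 (1)
 50  011010001011101→0 (1)
 51  110100010111011→1 (0)
 52  101000101110110→1 (1)
 53  010001011101101→0 (1)
 54  100010111011011→1 (0)
 55  000101110110110→0 (0)
 56  001011101101100→0 (0)
 57  010111011011000→0 (0)
 58  101110110110000→1 (1)
 59  011101101100001→0 (1)
 60  111011011000011→1 (0)
 61  110110110000110→1 (1)
 62  101101100001101→1 (0)
 63  011011000011010→0 (0)
 64  110110000110100→1 (1)
 65  101100001101001→1 (0)
 66  011000011010010→0 (0)
 67  110000110100100→1 (1)
 68  100001101001001→1 (0)
 69  000011010010010→0 (0)
 70  000110100100100→0 (0)
 71  001101001001000→0 (0)
 72  011010010010000→0 (0)
 73  110100100100000→1 (1)
 74  101001001000001→1 (0)
 75  010010010000010→0 (0)
 76  100100100000100→1 (1)
 77  001001000001001→0 (1)
 78  010010000010011→0 (1)
 79  100100000100111→1 (0)
 80  001000001001110→0 (0)
 81  010000010011100→0 (0)
 82  100000100111000→1 (1)
 83  000001001110001→0 (1)
 84  000010011100011→0 (1)
 85  000100111000111→0 (1)
 86  001001110001111→0 (1)
 87  010011100011111→0 (1)
 88  100111000111111→1 (0)
 89  001110001111110→0 (0)
 90  011100011111100→0 (0)
 91  111000111111000→1 (1)
 92  110001111110001→1 (0)

110000110101111011111011001010010101101110011100110110100010111011011000011010010010000010011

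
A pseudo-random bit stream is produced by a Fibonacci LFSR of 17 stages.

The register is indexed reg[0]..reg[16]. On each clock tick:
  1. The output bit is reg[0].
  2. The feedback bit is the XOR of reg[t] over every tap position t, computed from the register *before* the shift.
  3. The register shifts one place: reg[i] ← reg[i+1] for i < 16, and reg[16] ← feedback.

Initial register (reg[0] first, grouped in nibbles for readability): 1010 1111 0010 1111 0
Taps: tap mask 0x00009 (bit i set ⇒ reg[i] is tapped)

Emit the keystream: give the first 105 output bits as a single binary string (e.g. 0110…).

k : reg_k → out_k, fb_k
0: 10101111001011110 → 1, fb=1
1: 01011110010111101 → 0, fb=1
2: 10111100101111011 → 1, fb=0
3: 01111001011110110 → 0, fb=1
4: 11110010111101101 → 1, fb=0
5: 11100101111011010 → 1, fb=1
6: 11001011110110101 → 1, fb=1
7: 10010111101101011 → 1, fb=0
8: 00101111011010110 → 0, fb=0
9: 01011110110101100 → 0, fb=1
10: 10111101101011001 → 1, fb=0
11: 01111011010110010 → 0, fb=1
12: 11110110101100101 → 1, fb=0
13: 11101101011001010 → 1, fb=1
14: 11011010110010101 → 1, fb=0
15: 10110101100101010 → 1, fb=0
16: 01101011001010100 → 0, fb=0
17: 11010110010101000 → 1, fb=0
18: 10101100101010000 → 1, fb=1
19: 01011001010100001 → 0, fb=1
20: 10110010101000011 → 1, fb=0
21: 01100101010000110 → 0, fb=0
22: 11001010100001100 → 1, fb=1
23: 10010101000011001 → 1, fb=0
24: 00101010000110010 → 0, fb=0
25: 01010100001100100 → 0, fb=1
26: 10101000011001001 → 1, fb=1
27: 01010000110010011 → 0, fb=1
28: 10100001100100111 → 1, fb=1
29: 01000011001001111 → 0, fb=0
30: 10000110010011110 → 1, fb=1
31: 00001100100111101 → 0, fb=0
32: 00011001001111010 → 0, fb=1
33: 00110010011110101 → 0, fb=1
34: 01100100111101011 → 0, fb=0
35: 11001001111010110 → 1, fb=1
36: 10010011110101101 → 1, fb=0
37: 00100111101011010 → 0, fb=0
38: 01001111010110100 → 0, fb=0
39: 10011110101101000 → 1, fb=0
40: 00111101011010000 → 0, fb=1
41: 01111010110100001 → 0, fb=1
42: 11110101101000011 → 1, fb=0
43: 11101011010000110 → 1, fb=1
44: 11010110100001101 → 1, fb=0
45: 10101101000011010 → 1, fb=1
46: 01011010000110101 → 0, fb=1
47: 10110100001101011 → 1, fb=0
48: 01101000011010110 → 0, fb=0
49: 11010000110101100 → 1, fb=0
50: 10100001101011000 → 1, fb=1
51: 01000011010110001 → 0, fb=0
52: 10000110101100010 → 1, fb=1
53: 00001101011000101 → 0, fb=0
54: 00011010110001010 → 0, fb=1
55: 00110101100010101 → 0, fb=1
56: 01101011000101011 → 0, fb=0
57: 11010110001010110 → 1, fb=0
58: 10101100010101100 → 1, fb=1
59: 01011000101011001 → 0, fb=1
60: 10110001010110011 → 1, fb=0
61: 01100010101100110 → 0, fb=0
62: 11000101011001100 → 1, fb=1
63: 10001010110011001 → 1, fb=1
64: 00010101100110011 → 0, fb=1
65: 00101011001100111 → 0, fb=0
66: 01010110011001110 → 0, fb=1
67: 10101100110011101 → 1, fb=1
68: 01011001100111011 → 0, fb=1
69: 10110011001110111 → 1, fb=0
70: 01100110011101110 → 0, fb=0
71: 11001100111011100 → 1, fb=1
72: 10011001110111001 → 1, fb=0
73: 00110011101110010 → 0, fb=1
74: 01100111011100101 → 0, fb=0
75: 11001110111001010 → 1, fb=1
76: 10011101110010101 → 1, fb=0
77: 00111011100101010 → 0, fb=1
78: 01110111001010101 → 0, fb=1
79: 11101110010101011 → 1, fb=1
80: 11011100101010111 → 1, fb=0
81: 10111001010101110 → 1, fb=0
82: 01110010101011100 → 0, fb=1
83: 11100101010111001 → 1, fb=1
84: 11001010101110011 → 1, fb=1
85: 10010101011100111 → 1, fb=0
86: 00101010111001110 → 0, fb=0
87: 01010101110011100 → 0, fb=1
88: 10101011100111001 → 1, fb=1
89: 01010111001110011 → 0, fb=1
90: 10101110011100111 → 1, fb=1
91: 01011100111001111 → 0, fb=1
92: 10111001110011111 → 1, fb=0
93: 01110011100111110 → 0, fb=1
94: 11100111001111101 → 1, fb=1
95: 11001110011111011 → 1, fb=1
96: 10011100111110111 → 1, fb=0
97: 00111001111101110 → 0, fb=1
98: 01110011111011101 → 0, fb=1
99: 11100111110111011 → 1, fb=1
100: 11001111101110111 → 1, fb=1
101: 10011111011101111 → 1, fb=0
102: 00111110111011110 → 0, fb=1
103: 01111101110111101 → 0, fb=1
104: 11111011101111011 → 1, fb=0

101011110010111101101011001010100001100100111101011010000110101100010101100110011101110010101011100111001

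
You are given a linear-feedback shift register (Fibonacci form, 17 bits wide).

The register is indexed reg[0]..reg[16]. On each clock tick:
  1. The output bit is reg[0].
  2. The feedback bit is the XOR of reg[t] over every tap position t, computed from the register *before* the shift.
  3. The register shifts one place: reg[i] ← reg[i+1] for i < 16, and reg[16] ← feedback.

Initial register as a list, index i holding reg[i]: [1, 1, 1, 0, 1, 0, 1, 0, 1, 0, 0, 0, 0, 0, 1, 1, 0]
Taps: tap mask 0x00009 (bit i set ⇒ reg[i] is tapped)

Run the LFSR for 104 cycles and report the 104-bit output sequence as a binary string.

11101010100000110101111101001100110100101001010100100011000111100001110111110111011110010010011001011000

step | reg (before) | out | fb
   0 | 11101010100000110 | 1 | 1
   1 | 11010101000001101 | 1 | 0
   2 | 10101010000011010 | 1 | 1
   3 | 01010100000110101 | 0 | 1
   4 | 10101000001101011 | 1 | 1
   5 | 01010000011010111 | 0 | 1
   6 | 10100000110101111 | 1 | 1
   7 | 01000001101011111 | 0 | 0
   8 | 10000011010111110 | 1 | 1
   9 | 00000110101111101 | 0 | 0
  10 | 00001101011111010 | 0 | 0
  11 | 00011010111110100 | 0 | 1
  12 | 00110101111101001 | 0 | 1
  13 | 01101011111010011 | 0 | 0
  14 | 11010111110100110 | 1 | 0
  15 | 10101111101001100 | 1 | 1
  16 | 01011111010011001 | 0 | 1
  17 | 10111110100110011 | 1 | 0
  18 | 01111101001100110 | 0 | 1
  19 | 11111010011001101 | 1 | 0
  20 | 11110100110011010 | 1 | 0
  21 | 11101001100110100 | 1 | 1
  22 | 11010011001101001 | 1 | 0
  23 | 10100110011010010 | 1 | 1
  24 | 01001100110100101 | 0 | 0
  25 | 10011001101001010 | 1 | 0
  26 | 00110011010010100 | 0 | 1
  27 | 01100110100101001 | 0 | 0
  28 | 11001101001010010 | 1 | 1
  29 | 10011010010100101 | 1 | 0
  30 | 00110100101001010 | 0 | 1
  31 | 01101001010010101 | 0 | 0
  32 | 11010010100101010 | 1 | 0
  33 | 10100101001010100 | 1 | 1
  34 | 01001010010101001 | 0 | 0
  35 | 10010100101010010 | 1 | 0
  36 | 00101001010100100 | 0 | 0
  37 | 01010010101001000 | 0 | 1
  38 | 10100101010010001 | 1 | 1
  39 | 01001010100100011 | 0 | 0
  40 | 10010101001000110 | 1 | 0
  41 | 00101010010001100 | 0 | 0
  42 | 01010100100011000 | 0 | 1
  43 | 10101001000110001 | 1 | 1
  44 | 01010010001100011 | 0 | 1
  45 | 10100100011000111 | 1 | 1
  46 | 01001000110001111 | 0 | 0
  47 | 10010001100011110 | 1 | 0
  48 | 00100011000111100 | 0 | 0
  49 | 01000110001111000 | 0 | 0
  50 | 10001100011110000 | 1 | 1
  51 | 00011000111100001 | 0 | 1
  52 | 00110001111000011 | 0 | 1
  53 | 01100011110000111 | 0 | 0
  54 | 11000111100001110 | 1 | 1
  55 | 10001111000011101 | 1 | 1
  56 | 00011110000111011 | 0 | 1
  57 | 00111100001110111 | 0 | 1
  58 | 01111000011101111 | 0 | 1
  59 | 11110000111011111 | 1 | 0
  60 | 11100001110111110 | 1 | 1
  61 | 11000011101111101 | 1 | 1
  62 | 10000111011111011 | 1 | 1
  63 | 00001110111110111 | 0 | 0
  64 | 00011101111101110 | 0 | 1
  65 | 00111011111011101 | 0 | 1
  66 | 01110111110111011 | 0 | 1
  67 | 11101111101110111 | 1 | 1
  68 | 11011111011101111 | 1 | 0
  69 | 10111110111011110 | 1 | 0
  70 | 01111101110111100 | 0 | 1
  71 | 11111011101111001 | 1 | 0
  72 | 11110111011110010 | 1 | 0
  73 | 11101110111100100 | 1 | 1
  74 | 11011101111001001 | 1 | 0
  75 | 10111011110010010 | 1 | 0
  76 | 01110111100100100 | 0 | 1
  77 | 11101111001001001 | 1 | 1
  78 | 11011110010010011 | 1 | 0
  79 | 10111100100100110 | 1 | 0
  80 | 01111001001001100 | 0 | 1
  81 | 11110010010011001 | 1 | 0
  82 | 11100100100110010 | 1 | 1
  83 | 11001001001100101 | 1 | 1
  84 | 10010010011001011 | 1 | 0
  85 | 00100100110010110 | 0 | 0
  86 | 01001001100101100 | 0 | 0
  87 | 10010011001011000 | 1 | 0
  88 | 00100110010110000 | 0 | 0
  89 | 01001100101100000 | 0 | 0
  90 | 10011001011000000 | 1 | 0
  91 | 00110010110000000 | 0 | 1
  92 | 01100101100000001 | 0 | 0
  93 | 11001011000000010 | 1 | 1
  94 | 10010110000000101 | 1 | 0
  95 | 00101100000001010 | 0 | 0
  96 | 01011000000010100 | 0 | 1
  97 | 10110000000101001 | 1 | 0
  98 | 01100000001010010 | 0 | 0
  99 | 11000000010100100 | 1 | 1
 100 | 10000000101001001 | 1 | 1
 101 | 00000001010010011 | 0 | 0
 102 | 00000010100100110 | 0 | 0
 103 | 00000101001001100 | 0 | 0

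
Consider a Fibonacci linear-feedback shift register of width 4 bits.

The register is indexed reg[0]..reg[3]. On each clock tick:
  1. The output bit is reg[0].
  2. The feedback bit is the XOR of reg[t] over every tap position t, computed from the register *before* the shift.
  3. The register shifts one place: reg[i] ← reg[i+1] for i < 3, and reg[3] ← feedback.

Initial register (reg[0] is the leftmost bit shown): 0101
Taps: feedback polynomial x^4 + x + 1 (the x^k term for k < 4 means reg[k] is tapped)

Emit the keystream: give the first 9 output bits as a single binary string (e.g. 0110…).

step | reg (before) | out | fb
   0 | 0101 | 0 | 1
   1 | 1011 | 1 | 1
   2 | 0111 | 0 | 1
   3 | 1111 | 1 | 0
   4 | 1110 | 1 | 0
   5 | 1100 | 1 | 0
   6 | 1000 | 1 | 1
   7 | 0001 | 0 | 0
   8 | 0010 | 0 | 0

010111100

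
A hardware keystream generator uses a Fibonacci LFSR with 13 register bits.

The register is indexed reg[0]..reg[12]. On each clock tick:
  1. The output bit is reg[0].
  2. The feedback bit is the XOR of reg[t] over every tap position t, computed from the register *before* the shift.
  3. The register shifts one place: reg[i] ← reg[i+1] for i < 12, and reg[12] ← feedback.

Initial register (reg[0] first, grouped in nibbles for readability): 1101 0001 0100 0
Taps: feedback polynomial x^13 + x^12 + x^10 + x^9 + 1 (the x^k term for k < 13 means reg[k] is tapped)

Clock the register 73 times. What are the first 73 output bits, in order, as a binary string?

step | reg (before) | out | fb
   0 | 1101000101000 | 1 | 0
   1 | 1010001010000 | 1 | 1
   2 | 0100010100001 | 0 | 1
   3 | 1000101000011 | 1 | 0
   4 | 0001010000110 | 0 | 1
   5 | 0010100001101 | 0 | 1
   6 | 0101000011011 | 0 | 0
   7 | 1010000110110 | 1 | 0
   8 | 0100001101100 | 0 | 0
   9 | 1000011011000 | 1 | 0
  10 | 0000110110000 | 0 | 0
  11 | 0001101100000 | 0 | 0
  12 | 0011011000000 | 0 | 0
  13 | 0110110000000 | 0 | 0
  14 | 1101100000000 | 1 | 1
  15 | 1011000000001 | 1 | 0
  16 | 0110000000010 | 0 | 0
  17 | 1100000000100 | 1 | 0
  18 | 1000000001000 | 1 | 0
  19 | 0000000010000 | 0 | 0
  20 | 0000000100000 | 0 | 0
  21 | 0000001000000 | 0 | 0
  22 | 0000010000000 | 0 | 0
  23 | 0000100000000 | 0 | 0
  24 | 0001000000000 | 0 | 0
  25 | 0010000000000 | 0 | 0
  26 | 0100000000000 | 0 | 0
  27 | 1000000000000 | 1 | 1
  28 | 0000000000001 | 0 | 1
  29 | 0000000000011 | 0 | 1
  30 | 0000000000111 | 0 | 0
  31 | 0000000001110 | 0 | 0
  32 | 0000000011100 | 0 | 0
  33 | 0000000111000 | 0 | 1
  34 | 0000001110001 | 0 | 1
  35 | 0000011100011 | 0 | 1
  36 | 0000111000111 | 0 | 0
  37 | 0001110001110 | 0 | 0
  38 | 0011100011100 | 0 | 0
  39 | 0111000111000 | 0 | 1
  40 | 1110001110001 | 1 | 0
  41 | 1100011100010 | 1 | 1
  42 | 1000111000101 | 1 | 1
  43 | 0001110001011 | 0 | 0
  44 | 0011100010110 | 0 | 1
  45 | 0111000101101 | 0 | 1
  46 | 1110001011011 | 1 | 1
  47 | 1100010110111 | 1 | 1
  48 | 1000101101111 | 1 | 0
  49 | 0001011011110 | 0 | 0
  50 | 0010110111100 | 0 | 0
  51 | 0101101111000 | 0 | 1
  52 | 1011011110001 | 1 | 0
  53 | 0110111100010 | 0 | 0
  54 | 1101111000100 | 1 | 0
  55 | 1011110001000 | 1 | 0
  56 | 0111100010000 | 0 | 0
  57 | 1111000100000 | 1 | 1
  58 | 1110001000001 | 1 | 0
  59 | 1100010000010 | 1 | 1
  60 | 1000100000101 | 1 | 1
  61 | 0001000001011 | 0 | 0
  62 | 0010000010110 | 0 | 1
  63 | 0100000101101 | 0 | 1
  64 | 1000001011011 | 1 | 1
  65 | 0000010110111 | 0 | 0
  66 | 0000101101110 | 0 | 0
  67 | 0001011011100 | 0 | 0
  68 | 0010110111000 | 0 | 1
  69 | 0101101110001 | 0 | 1
  70 | 1011011100011 | 1 | 0
  71 | 0110111000110 | 0 | 1
  72 | 1101110001101 | 1 | 0

1101000101000011011000000001000000000000111000111000101101111000100000101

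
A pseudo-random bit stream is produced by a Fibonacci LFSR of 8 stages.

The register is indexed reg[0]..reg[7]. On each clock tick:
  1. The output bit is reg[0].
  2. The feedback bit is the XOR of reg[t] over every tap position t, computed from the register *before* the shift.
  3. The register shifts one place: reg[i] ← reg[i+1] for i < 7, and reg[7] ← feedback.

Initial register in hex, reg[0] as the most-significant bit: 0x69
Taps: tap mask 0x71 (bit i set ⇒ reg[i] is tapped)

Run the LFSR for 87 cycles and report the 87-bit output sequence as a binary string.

step | reg (before) | out | fb
   0 | 01101001 | 0 | 1
   1 | 11010011 | 1 | 0
   2 | 10100110 | 1 | 1
   3 | 01001101 | 0 | 0
   4 | 10011010 | 1 | 1
   5 | 00110101 | 0 | 1
   6 | 01101011 | 0 | 0
   7 | 11010110 | 1 | 1
   8 | 10101101 | 1 | 1
   9 | 01011011 | 0 | 0
  10 | 10110110 | 1 | 1
  11 | 01101101 | 0 | 0
  12 | 11011010 | 1 | 1
  13 | 10110101 | 1 | 0
  14 | 01101010 | 0 | 0
  15 | 11010100 | 1 | 0
  16 | 10101000 | 1 | 0
  17 | 01010000 | 0 | 0
  18 | 10100000 | 1 | 1
  19 | 01000001 | 0 | 0
  20 | 10000010 | 1 | 0
  21 | 00000100 | 0 | 1
  22 | 00001001 | 0 | 1
  23 | 00010011 | 0 | 1
  24 | 00100111 | 0 | 0
  25 | 01001110 | 0 | 1
  26 | 10011101 | 1 | 1
  27 | 00111011 | 0 | 0
  28 | 01110110 | 0 | 0
  29 | 11101100 | 1 | 1
  30 | 11011001 | 1 | 0
  31 | 10110010 | 1 | 0
  32 | 01100100 | 0 | 1
  33 | 11001001 | 1 | 0
  34 | 10010010 | 1 | 0
  35 | 00100100 | 0 | 1
  36 | 01001001 | 0 | 1
  37 | 10010011 | 1 | 0
  38 | 00100110 | 0 | 0
  39 | 01001100 | 0 | 0
  40 | 10011000 | 1 | 0
  41 | 00110000 | 0 | 0
  42 | 01100000 | 0 | 0
  43 | 11000000 | 1 | 1
  44 | 10000001 | 1 | 1
  45 | 00000011 | 0 | 1
  46 | 00000111 | 0 | 0
  47 | 00001110 | 0 | 1
  48 | 00011101 | 0 | 0
  49 | 00111010 | 0 | 0
  50 | 01110100 | 0 | 1
  51 | 11101001 | 1 | 0
  52 | 11010010 | 1 | 0
  53 | 10100100 | 1 | 0
  54 | 01001000 | 0 | 1
  55 | 10010001 | 1 | 1
  56 | 00100011 | 0 | 1
  57 | 01000111 | 0 | 0
  58 | 10001110 | 1 | 0
  59 | 00011100 | 0 | 0
  60 | 00111000 | 0 | 1
  61 | 01110001 | 0 | 0
  62 | 11100010 | 1 | 0
  63 | 11000100 | 1 | 0
  64 | 10001000 | 1 | 0
  65 | 00010000 | 0 | 0
  66 | 00100000 | 0 | 0
  67 | 01000000 | 0 | 0
  68 | 10000000 | 1 | 1
  69 | 00000001 | 0 | 0
  70 | 00000010 | 0 | 1
  71 | 00000101 | 0 | 1
  72 | 00001011 | 0 | 0
  73 | 00010110 | 0 | 0
  74 | 00101100 | 0 | 0
  75 | 01011000 | 0 | 1
  76 | 10110001 | 1 | 1
  77 | 01100011 | 0 | 1
  78 | 11000111 | 1 | 1
  79 | 10001111 | 1 | 0
  80 | 00011110 | 0 | 1
  81 | 00111101 | 0 | 0
  82 | 01111010 | 0 | 0
  83 | 11110100 | 1 | 0
  84 | 11101000 | 1 | 0
  85 | 11010000 | 1 | 1
  86 | 10100001 | 1 | 1

011010011010110110101000001001110110010010011000000111010010001110001000000010110001111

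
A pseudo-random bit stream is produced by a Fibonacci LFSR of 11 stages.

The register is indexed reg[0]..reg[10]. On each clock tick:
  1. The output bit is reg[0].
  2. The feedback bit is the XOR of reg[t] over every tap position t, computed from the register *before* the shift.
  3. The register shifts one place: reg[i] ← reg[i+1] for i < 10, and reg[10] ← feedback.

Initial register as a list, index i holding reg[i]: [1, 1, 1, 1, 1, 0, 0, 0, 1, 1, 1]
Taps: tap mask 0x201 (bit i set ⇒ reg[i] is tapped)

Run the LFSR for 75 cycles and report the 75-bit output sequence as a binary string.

111110001110011010110000111011010100111000100001101011111100010011001010000

tick  register→output (feedback)
  0  11111000111→1 (0)
  1  11110001110→1 (0)
  2  11100011100→1 (1)
  3  11000111001→1 (1)
  4  10001110011→1 (0)
  5  00011100110→0 (1)
  6  00111001101→0 (0)
  7  01110011010→0 (1)
  8  11100110101→1 (1)
  9  11001101011→1 (0)
 10  10011010110→1 (0)
 11  00110101100→0 (0)
 12  01101011000→0 (0)
 13  11010110000→1 (1)
 14  10101100001→1 (1)
 15  01011000011→0 (1)
 16  10110000111→1 (0)
 17  01100001110→0 (1)
 18  11000011101→1 (1)
 19  10000111011→1 (0)
 20  00001110110→0 (1)
 21  00011101101→0 (0)
 22  00111011010→0 (1)
 23  01110110101→0 (0)
 24  11101101010→1 (0)
 25  11011010100→1 (1)
 26  10110101001→1 (1)
 27  01101010011→0 (1)
 28  11010100111→1 (0)
 29  10101001110→1 (0)
 30  01010011100→0 (0)
 31  10100111000→1 (1)
 32  01001110001→0 (0)
 33  10011100010→1 (0)
 34  00111000100→0 (0)
 35  01110001000→0 (0)
 36  11100010000→1 (1)
 37  11000100001→1 (1)
 38  10001000011→1 (0)
 39  00010000110→0 (1)
 40  00100001101→0 (0)
 41  01000011010→0 (1)
 42  10000110101→1 (1)
 43  00001101011→0 (1)
 44  00011010111→0 (1)
 45  00110101111→0 (1)
 46  01101011111→0 (1)
 47  11010111111→1 (0)
 48  10101111110→1 (0)
 49  01011111100→0 (0)
 50  10111111000→1 (1)
 51  01111110001→0 (0)
 52  11111100010→1 (0)
 53  11111000100→1 (1)
 54  11110001001→1 (1)
 55  11100010011→1 (0)
 56  11000100110→1 (0)
 57  10001001100→1 (1)
 58  00010011001→0 (0)
 59  00100110010→0 (1)
 60  01001100101→0 (0)
 61  10011001010→1 (0)
 62  00110010100→0 (0)
 63  01100101000→0 (0)
 64  11001010000→1 (1)
 65  10010100001→1 (1)
 66  00101000011→0 (1)
 67  01010000111→0 (1)
 68  10100001111→1 (0)
 69  01000011110→0 (1)
 70  10000111101→1 (1)
 71  00001111011→0 (1)
 72  00011110111→0 (1)
 73  00111101111→0 (1)
 74  01111011111→0 (1)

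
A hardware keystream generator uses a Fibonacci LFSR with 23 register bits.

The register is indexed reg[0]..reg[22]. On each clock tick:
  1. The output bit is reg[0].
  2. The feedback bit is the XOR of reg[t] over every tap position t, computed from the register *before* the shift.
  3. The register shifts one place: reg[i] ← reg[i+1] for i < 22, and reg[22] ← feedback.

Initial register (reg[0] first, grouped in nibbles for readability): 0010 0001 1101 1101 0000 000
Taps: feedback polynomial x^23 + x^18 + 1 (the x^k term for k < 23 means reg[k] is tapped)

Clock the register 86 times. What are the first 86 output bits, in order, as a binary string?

tick  register→output (feedback)
  0  00100001110111010000000→0 (0)
  1  01000011101110100000000→0 (0)
  2  10000111011101000000000→1 (1)
  3  00001110111010000000001→0 (0)
  4  00011101110100000000010→0 (0)
  5  00111011101000000000100→0 (0)
  6  01110111010000000001000→0 (0)
  7  11101110100000000010000→1 (0)
  8  11011101000000000100000→1 (1)
  9  10111010000000001000001→1 (1)
 10  01110100000000010000011→0 (0)
 11  11101000000000100000110→1 (1)
 12  11010000000001000001101→1 (1)
 13  10100000000010000011011→1 (0)
 14  01000000000100000110110→0 (1)
 15  10000000001000001101101→1 (1)
 16  00000000010000011011011→0 (1)
 17  00000000100000110110111→0 (1)
 18  00000001000001101101111→0 (0)
 19  00000010000011011011110→0 (1)
 20  00000100000110110111101→0 (1)
 21  00001000001101101111011→0 (1)
 22  00010000011011011110111→0 (1)
 23  00100000110110111101111→0 (0)
 24  01000001101101111011110→0 (1)
 25  10000011011011110111101→1 (0)
 26  00000110110111101111010→0 (1)
 27  00001101101111011110101→0 (1)
 28  00011011011110111101011→0 (0)
 29  00110110111101111010110→0 (1)
 30  01101101111011110101101→0 (0)
 31  11011011110111101011010→1 (0)
 32  10110111101111010110100→1 (0)
 33  01101111011110101101000→0 (0)
 34  11011110111101011010000→1 (0)
 35  10111101111010110100000→1 (1)
 36  01111011110101101000001→0 (0)
 37  11110111101011010000010→1 (1)
 38  11101111010110100000101→1 (1)
 39  11011110101101000001011→1 (1)
 40  10111101011010000010111→1 (0)
 41  01111010110100000101110→0 (0)
 42  11110101101000001011100→1 (0)
 43  11101011010000010111000→1 (0)
 44  11010110100000101110000→1 (0)
 45  10101101000001011100000→1 (1)
 46  01011010000010111000001→0 (0)
 47  10110100000101110000010→1 (1)
 48  01101000001011100000101→0 (0)
 49  11010000010111000001010→1 (1)
 50  10100000101110000010101→1 (0)
 51  01000001011100000101010→0 (0)
 52  10000010111000001010100→1 (0)
 53  00000101110000010101000→0 (0)
 54  00001011100000101010000→0 (1)
 55  00010111000001010100001→0 (0)
 56  00101110000010101000010→0 (0)
 57  01011100000101010000100→0 (0)
 58  10111000001010100001000→1 (1)
 59  01110000010101000010001→0 (1)
 60  11100000101010000100011→1 (1)
 61  11000001010100001000111→1 (1)
 62  10000010101000010001111→1 (1)
 63  00000101010000100011111→0 (1)
 64  00001010100001000111111→0 (1)
 65  00010101000010001111111→0 (1)
 66  00101010000100011111111→0 (1)
 67  01010100001000111111111→0 (1)
 68  10101000010001111111111→1 (0)
 69  01010000100011111111110→0 (1)
 70  10100001000111111111101→1 (0)
 71  01000010001111111111010→0 (1)
 72  10000100011111111110101→1 (0)
 73  00001000111111111101010→0 (0)
 74  00010001111111111010100→0 (1)
 75  00100011111111110101001→0 (0)
 76  01000111111111101010010→0 (1)
 77  10001111111111010100101→1 (1)
 78  00011111111110101001011→0 (0)
 79  00111111111101010010110→0 (1)
 80  01111111111010100101101→0 (0)
 81  11111111110101001011010→1 (0)
 82  11111111101010010110100→1 (0)
 83  11111111010100101101000→1 (1)
 84  11111110101001011010001→1 (0)
 85  11111101010010110100010→1 (1)

00100001110111010000000001000001101101111011110101101000001011100000101010000100011111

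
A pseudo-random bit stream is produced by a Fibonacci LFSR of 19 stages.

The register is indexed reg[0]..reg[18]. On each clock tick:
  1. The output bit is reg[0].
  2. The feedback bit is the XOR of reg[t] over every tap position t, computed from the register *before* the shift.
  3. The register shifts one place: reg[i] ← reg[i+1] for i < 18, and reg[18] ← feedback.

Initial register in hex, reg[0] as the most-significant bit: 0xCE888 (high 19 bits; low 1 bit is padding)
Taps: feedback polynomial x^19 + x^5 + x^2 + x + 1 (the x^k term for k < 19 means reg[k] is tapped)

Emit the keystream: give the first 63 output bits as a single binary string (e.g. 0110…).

step | reg (before) | out | fb
   0 | 1100111010001000100 | 1 | 1
   1 | 1001110100010001001 | 1 | 0
   2 | 0011101000100010010 | 0 | 1
   3 | 0111010001000100101 | 0 | 1
   4 | 1110100010001001011 | 1 | 1
   5 | 1101000100010010111 | 1 | 0
   6 | 1010001000100101110 | 1 | 0
   7 | 0100010001001011100 | 0 | 0
   8 | 1000100010010111000 | 1 | 1
   9 | 0001000100101110001 | 0 | 0
  10 | 0010001001011100010 | 0 | 1
  11 | 0100010010111000101 | 0 | 0
  12 | 1000100101110001010 | 1 | 1
  13 | 0001001011100010101 | 0 | 0
  14 | 0010010111000101010 | 0 | 0
  15 | 0100101110001010100 | 0 | 1
  16 | 1001011100010101001 | 1 | 0
  17 | 0010111000101010010 | 0 | 0
  18 | 0101110001010100100 | 0 | 0
  19 | 1011100010101001000 | 1 | 0
  20 | 0111000101010010000 | 0 | 0
  21 | 1110001010100100000 | 1 | 1
  22 | 1100010101001000001 | 1 | 1
  23 | 1000101010010000011 | 1 | 1
  24 | 0001010100100000111 | 0 | 1
  25 | 0010101001000001111 | 0 | 1
  26 | 0101010010000011111 | 0 | 0
  27 | 1010100100000111110 | 1 | 0
  28 | 0101001000001111100 | 0 | 1
  29 | 1010010000011111001 | 1 | 1
  30 | 0100100000111110011 | 0 | 1
  31 | 1001000001111100111 | 1 | 1
  32 | 0010000011111001111 | 0 | 1
  33 | 0100000111110011111 | 0 | 1
  34 | 1000001111100111111 | 1 | 1
  35 | 0000011111001111111 | 0 | 1
  36 | 0000111110011111111 | 0 | 1
  37 | 0001111100111111111 | 0 | 1
  38 | 0011111001111111111 | 0 | 0
  39 | 0111110011111111110 | 0 | 1
  40 | 1111100111111111101 | 1 | 1
  41 | 1111001111111111011 | 1 | 1
  42 | 1110011111111110111 | 1 | 0
  43 | 1100111111111101110 | 1 | 1
  44 | 1001111111111011101 | 1 | 0
  45 | 0011111111110111010 | 0 | 0
  46 | 0111111111101110100 | 0 | 1
  47 | 1111111111011101001 | 1 | 0
  48 | 1111111110111010010 | 1 | 0
  49 | 1111111101110100100 | 1 | 0
  50 | 1111111011101001000 | 1 | 0
  51 | 1111110111010010000 | 1 | 0
  52 | 1111101110100100000 | 1 | 1
  53 | 1111011101001000001 | 1 | 0
  54 | 1110111010010000010 | 1 | 0
  55 | 1101110100100000100 | 1 | 1
  56 | 1011101001000001001 | 1 | 0
  57 | 0111010010000010010 | 0 | 1
  58 | 1110100100000100101 | 1 | 1
  59 | 1101001000001001011 | 1 | 0
  60 | 1010010000010010110 | 1 | 1
  61 | 0100100000100101101 | 0 | 1
  62 | 1001000001001011011 | 1 | 1

110011101000100010010111000101010010000011111001111111111011101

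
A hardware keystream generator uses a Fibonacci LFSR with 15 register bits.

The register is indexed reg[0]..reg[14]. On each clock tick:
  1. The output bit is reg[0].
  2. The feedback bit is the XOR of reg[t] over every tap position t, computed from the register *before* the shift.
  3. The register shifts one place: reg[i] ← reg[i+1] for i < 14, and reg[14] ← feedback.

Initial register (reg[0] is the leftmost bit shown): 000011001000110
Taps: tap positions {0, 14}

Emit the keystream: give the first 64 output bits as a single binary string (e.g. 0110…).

0000110010001100000100011110111111000010100101010000011000110011

step | reg (before) | out | fb
   0 | 000011001000110 | 0 | 0
   1 | 000110010001100 | 0 | 0
   2 | 001100100011000 | 0 | 0
   3 | 011001000110000 | 0 | 0
   4 | 110010001100000 | 1 | 1
   5 | 100100011000001 | 1 | 0
   6 | 001000110000010 | 0 | 0
   7 | 010001100000100 | 0 | 0
   8 | 100011000001000 | 1 | 1
   9 | 000110000010001 | 0 | 1
  10 | 001100000100011 | 0 | 1
  11 | 011000001000111 | 0 | 1
  12 | 110000010001111 | 1 | 0
  13 | 100000100011110 | 1 | 1
  14 | 000001000111101 | 0 | 1
  15 | 000010001111011 | 0 | 1
  16 | 000100011110111 | 0 | 1
  17 | 001000111101111 | 0 | 1
  18 | 010001111011111 | 0 | 1
  19 | 100011110111111 | 1 | 0
  20 | 000111101111110 | 0 | 0
  21 | 001111011111100 | 0 | 0
  22 | 011110111111000 | 0 | 0
  23 | 111101111110000 | 1 | 1
  24 | 111011111100001 | 1 | 0
  25 | 110111111000010 | 1 | 1
  26 | 101111110000101 | 1 | 0
  27 | 011111100001010 | 0 | 0
  28 | 111111000010100 | 1 | 1
  29 | 111110000101001 | 1 | 0
  30 | 111100001010010 | 1 | 1
  31 | 111000010100101 | 1 | 0
  32 | 110000101001010 | 1 | 1
  33 | 100001010010101 | 1 | 0
  34 | 000010100101010 | 0 | 0
  35 | 000101001010100 | 0 | 0
  36 | 001010010101000 | 0 | 0
  37 | 010100101010000 | 0 | 0
  38 | 101001010100000 | 1 | 1
  39 | 010010101000001 | 0 | 1
  40 | 100101010000011 | 1 | 0
  41 | 001010100000110 | 0 | 0
  42 | 010101000001100 | 0 | 0
  43 | 101010000011000 | 1 | 1
  44 | 010100000110001 | 0 | 1
  45 | 101000001100011 | 1 | 0
  46 | 010000011000110 | 0 | 0
  47 | 100000110001100 | 1 | 1
  48 | 000001100011001 | 0 | 1
  49 | 000011000110011 | 0 | 1
  50 | 000110001100111 | 0 | 1
  51 | 001100011001111 | 0 | 1
  52 | 011000110011111 | 0 | 1
  53 | 110001100111111 | 1 | 0
  54 | 100011001111110 | 1 | 1
  55 | 000110011111101 | 0 | 1
  56 | 001100111111011 | 0 | 1
  57 | 011001111110111 | 0 | 1
  58 | 110011111101111 | 1 | 0
  59 | 100111111011110 | 1 | 1
  60 | 001111110111101 | 0 | 1
  61 | 011111101111011 | 0 | 1
  62 | 111111011110111 | 1 | 0
  63 | 111110111101110 | 1 | 1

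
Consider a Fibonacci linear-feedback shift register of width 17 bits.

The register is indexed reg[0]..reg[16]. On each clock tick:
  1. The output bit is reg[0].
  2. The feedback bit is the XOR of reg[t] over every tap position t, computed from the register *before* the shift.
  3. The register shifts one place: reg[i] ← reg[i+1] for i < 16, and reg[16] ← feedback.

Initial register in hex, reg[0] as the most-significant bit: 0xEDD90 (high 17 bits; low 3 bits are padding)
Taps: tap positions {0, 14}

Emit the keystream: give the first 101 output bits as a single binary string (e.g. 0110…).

11101101110110010101110101000100001010111101100100110011100111110111011100101010111001110111101000110

tick  register→output (feedback)
  0  11101101110110010→1 (1)
  1  11011011101100101→1 (0)
  2  10110111011001010→1 (1)
  3  01101110110010101→0 (1)
  4  11011101100101011→1 (1)
  5  10111011001010111→1 (0)
  6  01110110010101110→0 (1)
  7  11101100101011101→1 (0)
  8  11011001010111010→1 (1)
  9  10110010101110101→1 (0)
 10  01100101011101010→0 (0)
 11  11001010111010100→1 (0)
 12  10010101110101000→1 (1)
 13  00101011101010001→0 (0)
 14  01010111010100010→0 (0)
 15  10101110101000100→1 (0)
 16  01011101010001000→0 (0)
 17  10111010100010000→1 (1)
 18  01110101000100001→0 (0)
 19  11101010001000010→1 (1)
 20  11010100010000101→1 (0)
 21  10101000100001010→1 (1)
 22  01010001000010101→0 (1)
 23  10100010000101011→1 (1)
 24  01000100001010111→0 (1)
 25  10001000010101111→1 (0)
 26  00010000101011110→0 (1)
 27  00100001010111101→0 (1)
 28  01000010101111011→0 (0)
 29  10000101011110110→1 (0)
 30  00001010111101100→0 (1)
 31  00010101111011001→0 (0)
 32  00101011110110010→0 (0)
 33  01010111101100100→0 (1)
 34  10101111011001001→1 (1)
 35  01011110110010011→0 (0)
 36  10111101100100110→1 (0)
 37  01111011001001100→0 (1)
 38  11110110010011001→1 (1)
 39  11101100100110011→1 (1)
 40  11011001001100111→1 (0)
 41  10110010011001110→1 (0)
 42  01100100110011100→0 (1)
 43  11001001100111001→1 (1)
 44  10010011001110011→1 (1)
 45  00100110011100111→0 (1)
 46  01001100111001111→0 (1)
 47  10011001110011111→1 (0)
 48  00110011100111110→0 (1)
 49  01100111001111101→0 (1)
 50  11001110011111011→1 (1)
 51  10011100111110111→1 (0)
 52  00111001111101110→0 (1)
 53  01110011111011101→0 (1)
 54  11100111110111011→1 (1)
 55  11001111101110111→1 (0)
 56  10011111011101110→1 (0)
 57  00111110111011100→0 (1)
 58  01111101110111001→0 (0)
 59  11111011101110010→1 (1)
 60  11110111011100101→1 (0)
 61  11101110111001010→1 (1)
 62  11011101110010101→1 (0)
 63  10111011100101010→1 (1)
 64  01110111001010101→0 (1)
 65  11101110010101011→1 (1)
 66  11011100101010111→1 (0)
 67  10111001010101110→1 (0)
 68  01110010101011100→0 (1)
 69  11100101010111001→1 (1)
 70  11001010101110011→1 (1)
 71  10010101011100111→1 (0)
 72  00101010111001110→0 (1)
 73  01010101110011101→0 (1)
 74  10101011100111011→1 (1)
 75  01010111001110111→0 (1)
 76  10101110011101111→1 (0)
 77  01011100111011110→0 (1)
 78  10111001110111101→1 (0)
 79  01110011101111010→0 (0)
 80  11100111011110100→1 (0)
 81  11001110111101000→1 (1)
 82  10011101111010001→1 (1)
 83  00111011110100011→0 (0)
 84  01110111101000110→0 (1)
 85  11101111010001101→1 (0)
 86  11011110100011010→1 (1)
 87  10111101000110101→1 (0)
 88  01111010001101010→0 (0)
 89  11110100011010100→1 (0)
 90  11101000110101000→1 (1)
 91  11010001101010001→1 (1)
 92  10100011010100011→1 (1)
 93  01000110101000111→0 (1)
 94  10001101010001111→1 (0)
 95  00011010100011110→0 (1)
 96  00110101000111101→0 (1)
 97  01101010001111011→0 (0)
 98  11010100011110110→1 (0)
 99  10101000111101100→1 (0)
100  01010001111011000→0 (0)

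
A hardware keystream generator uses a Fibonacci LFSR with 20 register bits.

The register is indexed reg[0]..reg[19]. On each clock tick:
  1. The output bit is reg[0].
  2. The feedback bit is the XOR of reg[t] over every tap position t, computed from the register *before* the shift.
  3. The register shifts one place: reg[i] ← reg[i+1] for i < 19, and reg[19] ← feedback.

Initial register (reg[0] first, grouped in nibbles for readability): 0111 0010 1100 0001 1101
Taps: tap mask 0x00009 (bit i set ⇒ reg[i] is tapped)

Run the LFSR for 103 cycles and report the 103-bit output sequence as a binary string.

0111001011000001110111100100110011110010110000101011011001001101011100000100001001101111001001010001000

tick  register→output (feedback)
  0  01110010110000011101→0 (1)
  1  11100101100000111011→1 (1)
  2  11001011000001110111→1 (1)
  3  10010110000011101111→1 (0)
  4  00101100000111011110→0 (0)
  5  01011000001110111100→0 (1)
  6  10110000011101111001→1 (0)
  7  01100000111011110010→0 (0)
  8  11000001110111100100→1 (1)
  9  10000011101111001001→1 (1)
 10  00000111011110010011→0 (0)
 11  00001110111100100110→0 (0)
 12  00011101111001001100→0 (1)
 13  00111011110010011001→0 (1)
 14  01110111100100110011→0 (1)
 15  11101111001001100111→1 (1)
 16  11011110010011001111→1 (0)
 17  10111100100110011110→1 (0)
 18  01111001001100111100→0 (1)
 19  11110010011001111001→1 (0)
 20  11100100110011110010→1 (1)
 21  11001001100111100101→1 (1)
 22  10010011001111001011→1 (0)
 23  00100110011110010110→0 (0)
 24  01001100111100101100→0 (0)
 25  10011001111001011000→1 (0)
 26  00110011110010110000→0 (1)
 27  01100111100101100001→0 (0)
 28  11001111001011000010→1 (1)
 29  10011110010110000101→1 (0)
 30  00111100101100001010→0 (1)
 31  01111001011000010101→0 (1)
 32  11110010110000101011→1 (0)
 33  11100101100001010110→1 (1)
 34  11001011000010101101→1 (1)
 35  10010110000101011011→1 (0)
 36  00101100001010110110→0 (0)
 37  01011000010101101100→0 (1)
 38  10110000101011011001→1 (0)
 39  01100001010110110010→0 (0)
 40  11000010101101100100→1 (1)
 41  10000101011011001001→1 (1)
 42  00001010110110010011→0 (0)
 43  00010101101100100110→0 (1)
 44  00101011011001001101→0 (0)
 45  01010110110010011010→0 (1)
 46  10101101100100110101→1 (1)
 47  01011011001001101011→0 (1)
 48  10110110010011010111→1 (0)
 49  01101100100110101110→0 (0)
 50  11011001001101011100→1 (0)
 51  10110010011010111000→1 (0)
 52  01100100110101110000→0 (0)
 53  11001001101011100000→1 (1)
 54  10010011010111000001→1 (0)
 55  00100110101110000010→0 (0)
 56  01001101011100000100→0 (0)
 57  10011010111000001000→1 (0)
 58  00110101110000010000→0 (1)
 59  01101011100000100001→0 (0)
 60  11010111000001000010→1 (0)
 61  10101110000010000100→1 (1)
 62  01011100000100001001→0 (1)
 63  10111000001000010011→1 (0)
 64  01110000010000100110→0 (1)
 65  11100000100001001101→1 (1)
 66  11000001000010011011→1 (1)
 67  10000010000100110111→1 (1)
 68  00000100001001101111→0 (0)
 69  00001000010011011110→0 (0)
 70  00010000100110111100→0 (1)
 71  00100001001101111001→0 (0)
 72  01000010011011110010→0 (0)
 73  10000100110111100100→1 (1)
 74  00001001101111001001→0 (0)
 75  00010011011110010010→0 (1)
 76  00100110111100100101→0 (0)
 77  01001101111001001010→0 (0)
 78  10011011110010010100→1 (0)
 79  00110111100100101000→0 (1)
 80  01101111001001010001→0 (0)
 81  11011110010010100010→1 (0)
 82  10111100100101000100→1 (0)
 83  01111001001010001000→0 (1)
 84  11110010010100010001→1 (0)
 85  11100100101000100010→1 (1)
 86  11001001010001000101→1 (1)
 87  10010010100010001011→1 (0)
 88  00100101000100010110→0 (0)
 89  01001010001000101100→0 (0)
 90  10010100010001011000→1 (0)
 91  00101000100010110000→0 (0)
 92  01010001000101100000→0 (1)
 93  10100010001011000001→1 (1)
 94  01000100010110000011→0 (0)
 95  10001000101100000110→1 (1)
 96  00010001011000001101→0 (1)
 97  00100010110000011011→0 (0)
 98  01000101100000110110→0 (0)
 99  10001011000001101100→1 (1)
100  00010110000011011001→0 (1)
101  00101100000110110011→0 (0)
102  01011000001101100110→0 (1)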